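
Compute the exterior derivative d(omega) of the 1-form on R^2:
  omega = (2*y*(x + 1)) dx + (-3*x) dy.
d(omega) = (-2*x - 5) dx ∧ dy

For a 1-form omega = sum_i f_i dx_i, the exterior derivative is
  d(omega) = sum_{i < j} (∂f_j/∂x_i - ∂f_i/∂x_j) dx_i ∧ dx_j.
  coefficient of dx ∧ dy: ∂f_2/∂x - ∂f_1/∂y = ∂(-3*x)/∂x - ∂(2*y*(x + 1))/∂y = -2*x - 5
Assembling: d(omega) = (-2*x - 5) dx ∧ dy.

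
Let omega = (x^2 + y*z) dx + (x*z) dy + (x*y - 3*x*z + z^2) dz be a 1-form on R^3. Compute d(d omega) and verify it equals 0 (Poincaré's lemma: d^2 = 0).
d(d omega) = 0

Step 1: d omega = sum_{i<j} (∂f_j/∂x_i - ∂f_i/∂x_j) dx_i ∧ dx_j:
  coeff of dx ∧ dy: 0
  coeff of dx ∧ dz: -3*z
  coeff of dy ∧ dz: 0
Step 2: Apply d again to each 2-form coefficient. The only possible 3-form in R^3 is dx ∧ dy ∧ dz, with coefficient
  ∂(coeff of dy∧dz)/∂x - ∂(coeff of dx∧dz)/∂y + ∂(coeff of dx∧dy)/∂z
  = ∂/∂x (0) - ∂/∂y (-3*z) + ∂/∂z (0).
Each of these terms simplifies to sums of mixed partials that cancel in pairs. The result is 0 (by equality of mixed partials for smooth functions — Schwarz / Clairaut).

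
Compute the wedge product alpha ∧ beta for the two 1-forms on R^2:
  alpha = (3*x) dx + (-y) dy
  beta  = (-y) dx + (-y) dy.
alpha ∧ beta = (-y*(3*x + y)) dx ∧ dy

Distribute the wedge, using dx_i ∧ dx_j = -dx_j ∧ dx_i and dx_i ∧ dx_i = 0. For each pair (i, j) with i < j, the coefficient of dx_i ∧ dx_j in alpha ∧ beta is (alpha_i * beta_j - alpha_j * beta_i). Collecting: alpha ∧ beta = (-y*(3*x + y)) dx ∧ dy.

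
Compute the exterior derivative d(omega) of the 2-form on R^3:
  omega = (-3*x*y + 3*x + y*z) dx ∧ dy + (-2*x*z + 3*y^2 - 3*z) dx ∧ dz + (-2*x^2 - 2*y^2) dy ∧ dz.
d(omega) = (-4*x - 5*y) dx ∧ dy ∧ dz

For a 2-form omega = sum_{i<j} g_{ij} dx_i ∧ dx_j, the exterior derivative is
  d(omega) = sum_{i<j} d(g_{ij}) ∧ dx_i ∧ dx_j = sum_{i<j, k} (∂g_{ij}/∂x_k) dx_k ∧ dx_i ∧ dx_j.
Expand each term, using dx_k ∧ dx_i ∧ dx_j = sgn(permutation) dx_{(a)} ∧ dx_{(b)} ∧ dx_{(c)} with (a < b < c) sorted:
  d(-3*x*y + 3*x + y*z) includes (∂/∂z)(-3*x*y + 3*x + y*z) dz = (y) dz, which multiplied by dx ∧ dy gives (y) dx ∧ dy ∧ dz
  d(-2*x*z + 3*y^2 - 3*z) includes (∂/∂y)(-2*x*z + 3*y^2 - 3*z) dy = (6*y) dy, which multiplied by dx ∧ dz gives (-6*y) dx ∧ dy ∧ dz
  d(-2*x^2 - 2*y^2) includes (∂/∂x)(-2*x^2 - 2*y^2) dx = (-4*x) dx, which multiplied by dy ∧ dz gives (-4*x) dx ∧ dy ∧ dz
Collecting like 3-forms: d(omega) = (-4*x - 5*y) dx ∧ dy ∧ dz.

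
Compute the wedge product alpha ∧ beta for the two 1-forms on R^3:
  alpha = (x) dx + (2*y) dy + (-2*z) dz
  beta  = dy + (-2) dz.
alpha ∧ beta = (x) dx ∧ dy + (-2*x) dx ∧ dz + (-4*y + 2*z) dy ∧ dz

Distribute the wedge, using dx_i ∧ dx_j = -dx_j ∧ dx_i and dx_i ∧ dx_i = 0. For each pair (i, j) with i < j, the coefficient of dx_i ∧ dx_j in alpha ∧ beta is (alpha_i * beta_j - alpha_j * beta_i). Collecting: alpha ∧ beta = (x) dx ∧ dy + (-2*x) dx ∧ dz + (-4*y + 2*z) dy ∧ dz.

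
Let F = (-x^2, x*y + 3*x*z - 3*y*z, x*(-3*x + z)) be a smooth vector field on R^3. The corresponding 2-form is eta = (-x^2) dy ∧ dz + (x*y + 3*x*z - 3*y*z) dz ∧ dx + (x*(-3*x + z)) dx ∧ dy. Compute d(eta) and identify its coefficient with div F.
d(eta) = (-3*z) dx ∧ dy ∧ dz; div F = -3*z

For a 2-form in R^3 of the form above, applying d gives a 3-form with coefficient ∂P/∂x + ∂Q/∂y + ∂R/∂z:
  ∂P/∂x = -2*x
  ∂Q/∂y = x - 3*z
  ∂R/∂z = x
Sum = -3*z, which is exactly div F.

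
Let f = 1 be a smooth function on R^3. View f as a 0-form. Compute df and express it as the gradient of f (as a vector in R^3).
df = (0) dx + (0) dy + (0) dz; grad f = (0, 0, 0)

For a 0-form f, d f = (∂f/∂x) dx + (∂f/∂y) dy + (∂f/∂z) dz. The components of the vector representation are exactly the entries of grad f in Cartesian coordinates:
  ∂f/∂x = 0
  ∂f/∂y = 0
  ∂f/∂z = 0.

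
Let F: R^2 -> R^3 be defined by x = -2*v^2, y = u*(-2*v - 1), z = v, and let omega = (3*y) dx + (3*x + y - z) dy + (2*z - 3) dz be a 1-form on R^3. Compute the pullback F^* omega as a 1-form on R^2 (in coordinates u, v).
F^* omega = (4*u*v^2 + 4*u*v + u + 12*v^3 + 8*v^2 + v) du + (4*u^2*v + 2*u^2 + 36*u*v^2 + 14*u*v + 2*v - 3) dv

Using F^*(f dg) = (f ∘ F) d(g ∘ F), substitute each coordinate x_i by F_i(u, v) in f_i, and replace dx_i by d F_i = (∂F_i/∂u) du + (∂F_i/∂v) dv.
  For the x component: f_1(F) = 3*u*(-2*v - 1); d F_1 = (0) du + (-4*v) dv
  For the y component: f_2(F) = -2*u*v - u - 6*v^2 - v; d F_2 = (-2*v - 1) du + (-2*u) dv
  For the z component: f_3(F) = 2*v - 3; d F_3 = (0) du + (1) dv
Combining and collecting du, dv coefficients:
  coeff of du: 4*u*v^2 + 4*u*v + u + 12*v^3 + 8*v^2 + v
  coeff of dv: 4*u^2*v + 2*u^2 + 36*u*v^2 + 14*u*v + 2*v - 3
F^* omega = (4*u*v^2 + 4*u*v + u + 12*v^3 + 8*v^2 + v) du + (4*u^2*v + 2*u^2 + 36*u*v^2 + 14*u*v + 2*v - 3) dv.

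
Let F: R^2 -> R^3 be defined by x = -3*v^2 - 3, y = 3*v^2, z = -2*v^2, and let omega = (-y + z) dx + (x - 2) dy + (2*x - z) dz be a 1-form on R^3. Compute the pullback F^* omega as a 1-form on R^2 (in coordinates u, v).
F^* omega = (28*v^3 - 6*v) dv

Using F^*(f dg) = (f ∘ F) d(g ∘ F), substitute each coordinate x_i by F_i(u, v) in f_i, and replace dx_i by d F_i = (∂F_i/∂u) du + (∂F_i/∂v) dv.
  For the x component: f_1(F) = -5*v^2; d F_1 = (0) du + (-6*v) dv
  For the y component: f_2(F) = -3*v^2 - 5; d F_2 = (0) du + (6*v) dv
  For the z component: f_3(F) = -4*v^2 - 6; d F_3 = (0) du + (-4*v) dv
Combining and collecting du, dv coefficients:
  coeff of du: 0
  coeff of dv: 28*v^3 - 6*v
F^* omega = (28*v^3 - 6*v) dv.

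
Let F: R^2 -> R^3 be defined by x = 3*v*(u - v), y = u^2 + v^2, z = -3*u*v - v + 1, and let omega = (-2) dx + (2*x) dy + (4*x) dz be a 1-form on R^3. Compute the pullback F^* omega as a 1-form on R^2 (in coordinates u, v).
F^* omega = (6*v*(2*u^2 - 8*u*v + 6*v^2 - 1)) du + (-36*u^2*v + 48*u*v^2 - 12*u*v - 6*u - 12*v^3 + 12*v^2 + 12*v) dv

Using F^*(f dg) = (f ∘ F) d(g ∘ F), substitute each coordinate x_i by F_i(u, v) in f_i, and replace dx_i by d F_i = (∂F_i/∂u) du + (∂F_i/∂v) dv.
  For the x component: f_1(F) = -2; d F_1 = (3*v) du + (3*u - 6*v) dv
  For the y component: f_2(F) = 6*v*(u - v); d F_2 = (2*u) du + (2*v) dv
  For the z component: f_3(F) = 12*v*(u - v); d F_3 = (-3*v) du + (-3*u - 1) dv
Combining and collecting du, dv coefficients:
  coeff of du: 6*v*(2*u^2 - 8*u*v + 6*v^2 - 1)
  coeff of dv: -36*u^2*v + 48*u*v^2 - 12*u*v - 6*u - 12*v^3 + 12*v^2 + 12*v
F^* omega = (6*v*(2*u^2 - 8*u*v + 6*v^2 - 1)) du + (-36*u^2*v + 48*u*v^2 - 12*u*v - 6*u - 12*v^3 + 12*v^2 + 12*v) dv.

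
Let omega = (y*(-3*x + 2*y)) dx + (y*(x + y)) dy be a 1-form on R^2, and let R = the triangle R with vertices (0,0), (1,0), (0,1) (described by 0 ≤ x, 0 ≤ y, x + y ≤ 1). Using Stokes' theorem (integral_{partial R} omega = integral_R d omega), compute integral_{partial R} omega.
integral_(partial R) omega = 0

Stokes: integral_partial_R omega = integral_R d omega with d omega = (∂Q/∂x - ∂P/∂y) dx ∧ dy.
  ∂Q/∂x = y
  ∂P/∂y = -3*x + 4*y
  integrand = ∂Q/∂x - ∂P/∂y = 3*x - 3*y.
Integrating over R: integral_0^1 integral_0^{1-x} (3*x - 3*y) dy dx = 0.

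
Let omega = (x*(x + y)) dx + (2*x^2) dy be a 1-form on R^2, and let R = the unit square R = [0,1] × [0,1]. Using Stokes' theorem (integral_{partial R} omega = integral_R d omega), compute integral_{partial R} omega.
integral_(partial R) omega = 3/2

Stokes: integral_partial_R omega = integral_R d omega with d omega = (∂Q/∂x - ∂P/∂y) dx ∧ dy.
  ∂Q/∂x = 4*x
  ∂P/∂y = x
  integrand = ∂Q/∂x - ∂P/∂y = 3*x.
Integrating over R: integral_0^1 integral_0^1 (3*x) dx dy = 3/2.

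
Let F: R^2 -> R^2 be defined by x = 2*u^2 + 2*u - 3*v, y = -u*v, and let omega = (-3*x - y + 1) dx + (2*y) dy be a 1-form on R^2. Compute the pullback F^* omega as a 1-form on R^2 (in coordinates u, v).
F^* omega = (-24*u^3 + 4*u^2*v - 36*u^2 + 2*u*v^2 + 38*u*v - 8*u + 18*v + 2) du + (2*u^2*v + 18*u^2 - 3*u*v + 18*u - 27*v - 3) dv

Using F^*(f dg) = (f ∘ F) d(g ∘ F), substitute each coordinate x_i by F_i(u, v) in f_i, and replace dx_i by d F_i = (∂F_i/∂u) du + (∂F_i/∂v) dv.
  For the x component: f_1(F) = -6*u^2 + u*v - 6*u + 9*v + 1; d F_1 = (4*u + 2) du + (-3) dv
  For the y component: f_2(F) = -2*u*v; d F_2 = (-v) du + (-u) dv
Combining and collecting du, dv coefficients:
  coeff of du: -24*u^3 + 4*u^2*v - 36*u^2 + 2*u*v^2 + 38*u*v - 8*u + 18*v + 2
  coeff of dv: 2*u^2*v + 18*u^2 - 3*u*v + 18*u - 27*v - 3
F^* omega = (-24*u^3 + 4*u^2*v - 36*u^2 + 2*u*v^2 + 38*u*v - 8*u + 18*v + 2) du + (2*u^2*v + 18*u^2 - 3*u*v + 18*u - 27*v - 3) dv.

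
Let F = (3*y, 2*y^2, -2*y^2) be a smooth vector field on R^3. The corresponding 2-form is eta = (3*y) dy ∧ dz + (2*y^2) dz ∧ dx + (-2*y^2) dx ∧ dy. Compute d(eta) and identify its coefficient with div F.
d(eta) = (4*y) dx ∧ dy ∧ dz; div F = 4*y

For a 2-form in R^3 of the form above, applying d gives a 3-form with coefficient ∂P/∂x + ∂Q/∂y + ∂R/∂z:
  ∂P/∂x = 0
  ∂Q/∂y = 4*y
  ∂R/∂z = 0
Sum = 4*y, which is exactly div F.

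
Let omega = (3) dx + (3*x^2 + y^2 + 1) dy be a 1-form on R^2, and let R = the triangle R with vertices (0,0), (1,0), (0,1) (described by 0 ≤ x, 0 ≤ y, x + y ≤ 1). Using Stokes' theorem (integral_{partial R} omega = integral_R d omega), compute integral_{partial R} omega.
integral_(partial R) omega = 1

Stokes: integral_partial_R omega = integral_R d omega with d omega = (∂Q/∂x - ∂P/∂y) dx ∧ dy.
  ∂Q/∂x = 6*x
  ∂P/∂y = 0
  integrand = ∂Q/∂x - ∂P/∂y = 6*x.
Integrating over R: integral_0^1 integral_0^{1-x} (6*x) dy dx = 1.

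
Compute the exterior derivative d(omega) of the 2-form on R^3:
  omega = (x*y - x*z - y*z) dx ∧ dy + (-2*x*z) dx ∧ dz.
d(omega) = (-x - y) dx ∧ dy ∧ dz

For a 2-form omega = sum_{i<j} g_{ij} dx_i ∧ dx_j, the exterior derivative is
  d(omega) = sum_{i<j} d(g_{ij}) ∧ dx_i ∧ dx_j = sum_{i<j, k} (∂g_{ij}/∂x_k) dx_k ∧ dx_i ∧ dx_j.
Expand each term, using dx_k ∧ dx_i ∧ dx_j = sgn(permutation) dx_{(a)} ∧ dx_{(b)} ∧ dx_{(c)} with (a < b < c) sorted:
  d(x*y - x*z - y*z) includes (∂/∂z)(x*y - x*z - y*z) dz = (-x - y) dz, which multiplied by dx ∧ dy gives (-x - y) dx ∧ dy ∧ dz
Collecting like 3-forms: d(omega) = (-x - y) dx ∧ dy ∧ dz.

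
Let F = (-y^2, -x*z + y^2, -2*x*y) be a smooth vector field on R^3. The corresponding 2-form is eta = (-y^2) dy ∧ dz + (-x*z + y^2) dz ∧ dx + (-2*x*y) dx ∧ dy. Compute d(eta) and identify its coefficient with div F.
d(eta) = (2*y) dx ∧ dy ∧ dz; div F = 2*y

For a 2-form in R^3 of the form above, applying d gives a 3-form with coefficient ∂P/∂x + ∂Q/∂y + ∂R/∂z:
  ∂P/∂x = 0
  ∂Q/∂y = 2*y
  ∂R/∂z = 0
Sum = 2*y, which is exactly div F.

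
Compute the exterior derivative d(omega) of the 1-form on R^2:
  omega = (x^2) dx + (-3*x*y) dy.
d(omega) = (-3*y) dx ∧ dy

For a 1-form omega = sum_i f_i dx_i, the exterior derivative is
  d(omega) = sum_{i < j} (∂f_j/∂x_i - ∂f_i/∂x_j) dx_i ∧ dx_j.
  coefficient of dx ∧ dy: ∂f_2/∂x - ∂f_1/∂y = ∂(-3*x*y)/∂x - ∂(x^2)/∂y = -3*y
Assembling: d(omega) = (-3*y) dx ∧ dy.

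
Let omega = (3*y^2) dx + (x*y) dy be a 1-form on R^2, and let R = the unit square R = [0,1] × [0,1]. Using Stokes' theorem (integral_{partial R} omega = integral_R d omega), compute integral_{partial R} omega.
integral_(partial R) omega = -5/2

Stokes: integral_partial_R omega = integral_R d omega with d omega = (∂Q/∂x - ∂P/∂y) dx ∧ dy.
  ∂Q/∂x = y
  ∂P/∂y = 6*y
  integrand = ∂Q/∂x - ∂P/∂y = -5*y.
Integrating over R: integral_0^1 integral_0^1 (-5*y) dx dy = -5/2.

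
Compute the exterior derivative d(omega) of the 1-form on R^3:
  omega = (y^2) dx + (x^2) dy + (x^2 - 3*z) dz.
d(omega) = (2*x - 2*y) dx ∧ dy + (2*x) dx ∧ dz

For a 1-form omega = sum_i f_i dx_i, the exterior derivative is
  d(omega) = sum_{i < j} (∂f_j/∂x_i - ∂f_i/∂x_j) dx_i ∧ dx_j.
  coefficient of dx ∧ dy: ∂f_2/∂x - ∂f_1/∂y = ∂(x^2)/∂x - ∂(y^2)/∂y = 2*x - 2*y
  coefficient of dx ∧ dz: ∂f_3/∂x - ∂f_1/∂z = ∂(x^2 - 3*z)/∂x - ∂(y^2)/∂z = 2*x
Assembling: d(omega) = (2*x - 2*y) dx ∧ dy + (2*x) dx ∧ dz.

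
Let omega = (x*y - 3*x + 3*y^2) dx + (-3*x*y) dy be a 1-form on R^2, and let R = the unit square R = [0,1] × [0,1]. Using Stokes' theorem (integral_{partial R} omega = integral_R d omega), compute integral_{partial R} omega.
integral_(partial R) omega = -5

Stokes: integral_partial_R omega = integral_R d omega with d omega = (∂Q/∂x - ∂P/∂y) dx ∧ dy.
  ∂Q/∂x = -3*y
  ∂P/∂y = x + 6*y
  integrand = ∂Q/∂x - ∂P/∂y = -x - 9*y.
Integrating over R: integral_0^1 integral_0^1 (-x - 9*y) dx dy = -5.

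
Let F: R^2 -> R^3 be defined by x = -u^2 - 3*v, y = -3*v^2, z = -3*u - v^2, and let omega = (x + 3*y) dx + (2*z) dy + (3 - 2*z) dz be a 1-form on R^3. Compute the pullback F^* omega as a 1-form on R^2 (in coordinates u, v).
F^* omega = (2*u^3 + 18*u*v^2 + 6*u*v - 18*u - 6*v^2 - 9) du + (3*u^2 + 24*u*v + 8*v^3 + 27*v^2 + 3*v) dv

Using F^*(f dg) = (f ∘ F) d(g ∘ F), substitute each coordinate x_i by F_i(u, v) in f_i, and replace dx_i by d F_i = (∂F_i/∂u) du + (∂F_i/∂v) dv.
  For the x component: f_1(F) = -u^2 - 9*v^2 - 3*v; d F_1 = (-2*u) du + (-3) dv
  For the y component: f_2(F) = -6*u - 2*v^2; d F_2 = (0) du + (-6*v) dv
  For the z component: f_3(F) = 6*u + 2*v^2 + 3; d F_3 = (-3) du + (-2*v) dv
Combining and collecting du, dv coefficients:
  coeff of du: 2*u^3 + 18*u*v^2 + 6*u*v - 18*u - 6*v^2 - 9
  coeff of dv: 3*u^2 + 24*u*v + 8*v^3 + 27*v^2 + 3*v
F^* omega = (2*u^3 + 18*u*v^2 + 6*u*v - 18*u - 6*v^2 - 9) du + (3*u^2 + 24*u*v + 8*v^3 + 27*v^2 + 3*v) dv.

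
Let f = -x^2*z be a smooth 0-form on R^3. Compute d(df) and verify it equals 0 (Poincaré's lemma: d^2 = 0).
d(df) = 0

Step 1: df = sum_i (∂f/∂x_i) dx_i = (-2*x*z) dx + (0) dy + (-x^2) dz.
Step 2: Apply d again. Using the 1-form formula, the coefficient of dx ∧ dy in d(df) is ∂^2 f/∂x ∂y - ∂^2 f/∂y ∂x = (0) - (0) = 0 (equality of mixed partials for smooth f).
Similarly for dx ∧ dz and dy ∧ dz — all coefficients vanish. So d(df) = 0.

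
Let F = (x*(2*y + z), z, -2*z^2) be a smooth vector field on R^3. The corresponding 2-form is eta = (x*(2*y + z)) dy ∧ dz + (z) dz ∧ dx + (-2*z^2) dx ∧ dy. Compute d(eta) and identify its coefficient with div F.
d(eta) = (2*y - 3*z) dx ∧ dy ∧ dz; div F = 2*y - 3*z

For a 2-form in R^3 of the form above, applying d gives a 3-form with coefficient ∂P/∂x + ∂Q/∂y + ∂R/∂z:
  ∂P/∂x = 2*y + z
  ∂Q/∂y = 0
  ∂R/∂z = -4*z
Sum = 2*y - 3*z, which is exactly div F.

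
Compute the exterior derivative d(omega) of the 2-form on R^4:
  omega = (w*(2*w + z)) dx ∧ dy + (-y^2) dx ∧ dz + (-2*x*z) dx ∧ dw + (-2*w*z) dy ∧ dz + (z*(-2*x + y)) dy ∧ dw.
d(omega) = (w + 2*y) dx ∧ dy ∧ dz + (4*w - z) dx ∧ dy ∧ dw + (2*x) dx ∧ dz ∧ dw + (2*x - y - 2*z) dy ∧ dz ∧ dw

For a 2-form omega = sum_{i<j} g_{ij} dx_i ∧ dx_j, the exterior derivative is
  d(omega) = sum_{i<j} d(g_{ij}) ∧ dx_i ∧ dx_j = sum_{i<j, k} (∂g_{ij}/∂x_k) dx_k ∧ dx_i ∧ dx_j.
Expand each term, using dx_k ∧ dx_i ∧ dx_j = sgn(permutation) dx_{(a)} ∧ dx_{(b)} ∧ dx_{(c)} with (a < b < c) sorted:
  d(w*(2*w + z)) includes (∂/∂z)(w*(2*w + z)) dz = (w) dz, which multiplied by dx ∧ dy gives (w) dx ∧ dy ∧ dz
  d(w*(2*w + z)) includes (∂/∂w)(w*(2*w + z)) dw = (4*w + z) dw, which multiplied by dx ∧ dy gives (4*w + z) dx ∧ dy ∧ dw
  d(-y^2) includes (∂/∂y)(-y^2) dy = (-2*y) dy, which multiplied by dx ∧ dz gives (2*y) dx ∧ dy ∧ dz
  d(-2*x*z) includes (∂/∂z)(-2*x*z) dz = (-2*x) dz, which multiplied by dx ∧ dw gives (2*x) dx ∧ dz ∧ dw
  d(-2*w*z) includes (∂/∂w)(-2*w*z) dw = (-2*z) dw, which multiplied by dy ∧ dz gives (-2*z) dy ∧ dz ∧ dw
  d(z*(-2*x + y)) includes (∂/∂x)(z*(-2*x + y)) dx = (-2*z) dx, which multiplied by dy ∧ dw gives (-2*z) dx ∧ dy ∧ dw
  d(z*(-2*x + y)) includes (∂/∂z)(z*(-2*x + y)) dz = (-2*x + y) dz, which multiplied by dy ∧ dw gives (2*x - y) dy ∧ dz ∧ dw
Collecting like 3-forms: d(omega) = (w + 2*y) dx ∧ dy ∧ dz + (4*w - z) dx ∧ dy ∧ dw + (2*x) dx ∧ dz ∧ dw + (2*x - y - 2*z) dy ∧ dz ∧ dw.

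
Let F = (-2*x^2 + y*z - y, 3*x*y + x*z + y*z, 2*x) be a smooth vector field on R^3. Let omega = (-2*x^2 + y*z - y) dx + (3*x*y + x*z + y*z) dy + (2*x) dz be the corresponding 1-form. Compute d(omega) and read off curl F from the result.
d(omega) = (-x - y) dy ∧ dz + (y - 2) dz ∧ dx + (3*y + 1) dx ∧ dy; curl F = (-x - y, y - 2, 3*y + 1)

d omega = sum_{i<j} (∂f_j/∂x_i - ∂f_i/∂x_j) dx_i ∧ dx_j. Under the identification (dy ∧ dz, dz ∧ dx, dx ∧ dy) ↔ (e_x, e_y, e_z), the coefficients are exactly the components of curl F. Compute:
  ∂R/∂y - ∂Q/∂z = (0) - (x + y) = -x - y
  ∂P/∂z - ∂R/∂x = (y) - (2) = y - 2
  ∂Q/∂x - ∂P/∂y = (3*y + z) - (z - 1) = 3*y + 1.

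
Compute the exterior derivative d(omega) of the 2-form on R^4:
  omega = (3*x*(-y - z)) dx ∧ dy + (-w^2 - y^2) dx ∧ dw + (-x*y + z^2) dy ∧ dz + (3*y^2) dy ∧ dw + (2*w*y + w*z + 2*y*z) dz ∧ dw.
d(omega) = (-3*x - y) dx ∧ dy ∧ dz + (2*y) dx ∧ dy ∧ dw + (2*w + 2*z) dy ∧ dz ∧ dw

For a 2-form omega = sum_{i<j} g_{ij} dx_i ∧ dx_j, the exterior derivative is
  d(omega) = sum_{i<j} d(g_{ij}) ∧ dx_i ∧ dx_j = sum_{i<j, k} (∂g_{ij}/∂x_k) dx_k ∧ dx_i ∧ dx_j.
Expand each term, using dx_k ∧ dx_i ∧ dx_j = sgn(permutation) dx_{(a)} ∧ dx_{(b)} ∧ dx_{(c)} with (a < b < c) sorted:
  d(3*x*(-y - z)) includes (∂/∂z)(3*x*(-y - z)) dz = (-3*x) dz, which multiplied by dx ∧ dy gives (-3*x) dx ∧ dy ∧ dz
  d(-w^2 - y^2) includes (∂/∂y)(-w^2 - y^2) dy = (-2*y) dy, which multiplied by dx ∧ dw gives (2*y) dx ∧ dy ∧ dw
  d(-x*y + z^2) includes (∂/∂x)(-x*y + z^2) dx = (-y) dx, which multiplied by dy ∧ dz gives (-y) dx ∧ dy ∧ dz
  d(2*w*y + w*z + 2*y*z) includes (∂/∂y)(2*w*y + w*z + 2*y*z) dy = (2*w + 2*z) dy, which multiplied by dz ∧ dw gives (2*w + 2*z) dy ∧ dz ∧ dw
Collecting like 3-forms: d(omega) = (-3*x - y) dx ∧ dy ∧ dz + (2*y) dx ∧ dy ∧ dw + (2*w + 2*z) dy ∧ dz ∧ dw.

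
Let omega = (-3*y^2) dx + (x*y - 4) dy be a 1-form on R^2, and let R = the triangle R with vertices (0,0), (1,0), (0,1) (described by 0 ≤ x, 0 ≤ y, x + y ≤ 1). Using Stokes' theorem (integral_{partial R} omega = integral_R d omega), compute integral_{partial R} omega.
integral_(partial R) omega = 7/6

Stokes: integral_partial_R omega = integral_R d omega with d omega = (∂Q/∂x - ∂P/∂y) dx ∧ dy.
  ∂Q/∂x = y
  ∂P/∂y = -6*y
  integrand = ∂Q/∂x - ∂P/∂y = 7*y.
Integrating over R: integral_0^1 integral_0^{1-x} (7*y) dy dx = 7/6.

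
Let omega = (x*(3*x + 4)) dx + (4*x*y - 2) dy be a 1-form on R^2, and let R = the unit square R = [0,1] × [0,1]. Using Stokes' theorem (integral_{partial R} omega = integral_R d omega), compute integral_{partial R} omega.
integral_(partial R) omega = 2

Stokes: integral_partial_R omega = integral_R d omega with d omega = (∂Q/∂x - ∂P/∂y) dx ∧ dy.
  ∂Q/∂x = 4*y
  ∂P/∂y = 0
  integrand = ∂Q/∂x - ∂P/∂y = 4*y.
Integrating over R: integral_0^1 integral_0^1 (4*y) dx dy = 2.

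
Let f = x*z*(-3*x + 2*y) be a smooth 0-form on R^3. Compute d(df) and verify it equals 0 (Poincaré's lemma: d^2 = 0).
d(df) = 0

Step 1: df = sum_i (∂f/∂x_i) dx_i = (2*z*(-3*x + y)) dx + (2*x*z) dy + (x*(-3*x + 2*y)) dz.
Step 2: Apply d again. Using the 1-form formula, the coefficient of dx ∧ dy in d(df) is ∂^2 f/∂x ∂y - ∂^2 f/∂y ∂x = (2*z) - (2*z) = 0 (equality of mixed partials for smooth f).
Similarly for dx ∧ dz and dy ∧ dz — all coefficients vanish. So d(df) = 0.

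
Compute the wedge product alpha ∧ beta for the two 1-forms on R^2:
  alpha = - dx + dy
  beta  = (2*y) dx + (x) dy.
alpha ∧ beta = (-x - 2*y) dx ∧ dy

Distribute the wedge, using dx_i ∧ dx_j = -dx_j ∧ dx_i and dx_i ∧ dx_i = 0. For each pair (i, j) with i < j, the coefficient of dx_i ∧ dx_j in alpha ∧ beta is (alpha_i * beta_j - alpha_j * beta_i). Collecting: alpha ∧ beta = (-x - 2*y) dx ∧ dy.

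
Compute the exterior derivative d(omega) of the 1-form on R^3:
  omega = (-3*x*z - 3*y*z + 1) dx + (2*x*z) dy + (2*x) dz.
d(omega) = (5*z) dx ∧ dy + (3*x + 3*y + 2) dx ∧ dz + (-2*x) dy ∧ dz

For a 1-form omega = sum_i f_i dx_i, the exterior derivative is
  d(omega) = sum_{i < j} (∂f_j/∂x_i - ∂f_i/∂x_j) dx_i ∧ dx_j.
  coefficient of dx ∧ dy: ∂f_2/∂x - ∂f_1/∂y = ∂(2*x*z)/∂x - ∂(-3*x*z - 3*y*z + 1)/∂y = 5*z
  coefficient of dx ∧ dz: ∂f_3/∂x - ∂f_1/∂z = ∂(2*x)/∂x - ∂(-3*x*z - 3*y*z + 1)/∂z = 3*x + 3*y + 2
  coefficient of dy ∧ dz: ∂f_3/∂y - ∂f_2/∂z = ∂(2*x)/∂y - ∂(2*x*z)/∂z = -2*x
Assembling: d(omega) = (5*z) dx ∧ dy + (3*x + 3*y + 2) dx ∧ dz + (-2*x) dy ∧ dz.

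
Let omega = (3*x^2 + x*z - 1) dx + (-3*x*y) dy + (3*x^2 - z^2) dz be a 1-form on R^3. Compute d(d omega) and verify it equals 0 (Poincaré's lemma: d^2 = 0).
d(d omega) = 0

Step 1: d omega = sum_{i<j} (∂f_j/∂x_i - ∂f_i/∂x_j) dx_i ∧ dx_j:
  coeff of dx ∧ dy: -3*y
  coeff of dx ∧ dz: 5*x
  coeff of dy ∧ dz: 0
Step 2: Apply d again to each 2-form coefficient. The only possible 3-form in R^3 is dx ∧ dy ∧ dz, with coefficient
  ∂(coeff of dy∧dz)/∂x - ∂(coeff of dx∧dz)/∂y + ∂(coeff of dx∧dy)/∂z
  = ∂/∂x (0) - ∂/∂y (5*x) + ∂/∂z (-3*y).
Each of these terms simplifies to sums of mixed partials that cancel in pairs. The result is 0 (by equality of mixed partials for smooth functions — Schwarz / Clairaut).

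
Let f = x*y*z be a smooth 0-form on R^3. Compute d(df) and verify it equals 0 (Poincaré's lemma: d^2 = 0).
d(df) = 0

Step 1: df = sum_i (∂f/∂x_i) dx_i = (y*z) dx + (x*z) dy + (x*y) dz.
Step 2: Apply d again. Using the 1-form formula, the coefficient of dx ∧ dy in d(df) is ∂^2 f/∂x ∂y - ∂^2 f/∂y ∂x = (z) - (z) = 0 (equality of mixed partials for smooth f).
Similarly for dx ∧ dz and dy ∧ dz — all coefficients vanish. So d(df) = 0.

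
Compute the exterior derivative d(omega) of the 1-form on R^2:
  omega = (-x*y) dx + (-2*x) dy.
d(omega) = (x - 2) dx ∧ dy

For a 1-form omega = sum_i f_i dx_i, the exterior derivative is
  d(omega) = sum_{i < j} (∂f_j/∂x_i - ∂f_i/∂x_j) dx_i ∧ dx_j.
  coefficient of dx ∧ dy: ∂f_2/∂x - ∂f_1/∂y = ∂(-2*x)/∂x - ∂(-x*y)/∂y = x - 2
Assembling: d(omega) = (x - 2) dx ∧ dy.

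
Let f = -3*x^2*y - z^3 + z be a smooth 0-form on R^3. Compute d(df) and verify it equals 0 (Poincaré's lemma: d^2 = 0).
d(df) = 0

Step 1: df = sum_i (∂f/∂x_i) dx_i = (-6*x*y) dx + (-3*x^2) dy + (1 - 3*z^2) dz.
Step 2: Apply d again. Using the 1-form formula, the coefficient of dx ∧ dy in d(df) is ∂^2 f/∂x ∂y - ∂^2 f/∂y ∂x = (-6*x) - (-6*x) = 0 (equality of mixed partials for smooth f).
Similarly for dx ∧ dz and dy ∧ dz — all coefficients vanish. So d(df) = 0.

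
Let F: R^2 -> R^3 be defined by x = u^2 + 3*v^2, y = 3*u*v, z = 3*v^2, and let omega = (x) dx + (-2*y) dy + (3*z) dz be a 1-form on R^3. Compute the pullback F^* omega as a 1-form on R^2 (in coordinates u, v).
F^* omega = (2*u*(u^2 - 6*v^2)) du + (12*v*(-u^2 + 6*v^2)) dv

Using F^*(f dg) = (f ∘ F) d(g ∘ F), substitute each coordinate x_i by F_i(u, v) in f_i, and replace dx_i by d F_i = (∂F_i/∂u) du + (∂F_i/∂v) dv.
  For the x component: f_1(F) = u^2 + 3*v^2; d F_1 = (2*u) du + (6*v) dv
  For the y component: f_2(F) = -6*u*v; d F_2 = (3*v) du + (3*u) dv
  For the z component: f_3(F) = 9*v^2; d F_3 = (0) du + (6*v) dv
Combining and collecting du, dv coefficients:
  coeff of du: 2*u*(u^2 - 6*v^2)
  coeff of dv: 12*v*(-u^2 + 6*v^2)
F^* omega = (2*u*(u^2 - 6*v^2)) du + (12*v*(-u^2 + 6*v^2)) dv.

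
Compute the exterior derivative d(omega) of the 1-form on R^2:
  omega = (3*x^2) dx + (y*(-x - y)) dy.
d(omega) = (-y) dx ∧ dy

For a 1-form omega = sum_i f_i dx_i, the exterior derivative is
  d(omega) = sum_{i < j} (∂f_j/∂x_i - ∂f_i/∂x_j) dx_i ∧ dx_j.
  coefficient of dx ∧ dy: ∂f_2/∂x - ∂f_1/∂y = ∂(y*(-x - y))/∂x - ∂(3*x^2)/∂y = -y
Assembling: d(omega) = (-y) dx ∧ dy.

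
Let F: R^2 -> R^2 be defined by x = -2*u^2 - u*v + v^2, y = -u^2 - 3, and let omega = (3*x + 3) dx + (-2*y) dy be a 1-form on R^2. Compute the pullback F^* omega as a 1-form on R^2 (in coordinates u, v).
F^* omega = (20*u^3 + 18*u^2*v - 9*u*v^2 - 24*u - 3*v^3 - 3*v) du + (6*u^3 - 9*u^2*v - 9*u*v^2 - 3*u + 6*v^3 + 6*v) dv

Using F^*(f dg) = (f ∘ F) d(g ∘ F), substitute each coordinate x_i by F_i(u, v) in f_i, and replace dx_i by d F_i = (∂F_i/∂u) du + (∂F_i/∂v) dv.
  For the x component: f_1(F) = -6*u^2 - 3*u*v + 3*v^2 + 3; d F_1 = (-4*u - v) du + (-u + 2*v) dv
  For the y component: f_2(F) = 2*u^2 + 6; d F_2 = (-2*u) du + (0) dv
Combining and collecting du, dv coefficients:
  coeff of du: 20*u^3 + 18*u^2*v - 9*u*v^2 - 24*u - 3*v^3 - 3*v
  coeff of dv: 6*u^3 - 9*u^2*v - 9*u*v^2 - 3*u + 6*v^3 + 6*v
F^* omega = (20*u^3 + 18*u^2*v - 9*u*v^2 - 24*u - 3*v^3 - 3*v) du + (6*u^3 - 9*u^2*v - 9*u*v^2 - 3*u + 6*v^3 + 6*v) dv.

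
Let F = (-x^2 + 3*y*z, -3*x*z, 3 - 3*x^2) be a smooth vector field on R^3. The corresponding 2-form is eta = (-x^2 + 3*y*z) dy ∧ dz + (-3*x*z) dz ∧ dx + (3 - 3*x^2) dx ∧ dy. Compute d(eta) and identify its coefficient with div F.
d(eta) = (-2*x) dx ∧ dy ∧ dz; div F = -2*x

For a 2-form in R^3 of the form above, applying d gives a 3-form with coefficient ∂P/∂x + ∂Q/∂y + ∂R/∂z:
  ∂P/∂x = -2*x
  ∂Q/∂y = 0
  ∂R/∂z = 0
Sum = -2*x, which is exactly div F.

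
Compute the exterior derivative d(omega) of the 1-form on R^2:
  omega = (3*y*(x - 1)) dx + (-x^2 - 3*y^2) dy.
d(omega) = (3 - 5*x) dx ∧ dy

For a 1-form omega = sum_i f_i dx_i, the exterior derivative is
  d(omega) = sum_{i < j} (∂f_j/∂x_i - ∂f_i/∂x_j) dx_i ∧ dx_j.
  coefficient of dx ∧ dy: ∂f_2/∂x - ∂f_1/∂y = ∂(-x^2 - 3*y^2)/∂x - ∂(3*y*(x - 1))/∂y = 3 - 5*x
Assembling: d(omega) = (3 - 5*x) dx ∧ dy.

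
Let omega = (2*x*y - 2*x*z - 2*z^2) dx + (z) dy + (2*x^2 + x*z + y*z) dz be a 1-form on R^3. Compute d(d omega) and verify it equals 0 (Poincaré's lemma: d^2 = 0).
d(d omega) = 0

Step 1: d omega = sum_{i<j} (∂f_j/∂x_i - ∂f_i/∂x_j) dx_i ∧ dx_j:
  coeff of dx ∧ dy: -2*x
  coeff of dx ∧ dz: 6*x + 5*z
  coeff of dy ∧ dz: z - 1
Step 2: Apply d again to each 2-form coefficient. The only possible 3-form in R^3 is dx ∧ dy ∧ dz, with coefficient
  ∂(coeff of dy∧dz)/∂x - ∂(coeff of dx∧dz)/∂y + ∂(coeff of dx∧dy)/∂z
  = ∂/∂x (z - 1) - ∂/∂y (6*x + 5*z) + ∂/∂z (-2*x).
Each of these terms simplifies to sums of mixed partials that cancel in pairs. The result is 0 (by equality of mixed partials for smooth functions — Schwarz / Clairaut).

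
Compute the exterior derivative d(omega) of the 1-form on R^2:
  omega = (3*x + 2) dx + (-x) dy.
d(omega) = (-1) dx ∧ dy

For a 1-form omega = sum_i f_i dx_i, the exterior derivative is
  d(omega) = sum_{i < j} (∂f_j/∂x_i - ∂f_i/∂x_j) dx_i ∧ dx_j.
  coefficient of dx ∧ dy: ∂f_2/∂x - ∂f_1/∂y = ∂(-x)/∂x - ∂(3*x + 2)/∂y = -1
Assembling: d(omega) = (-1) dx ∧ dy.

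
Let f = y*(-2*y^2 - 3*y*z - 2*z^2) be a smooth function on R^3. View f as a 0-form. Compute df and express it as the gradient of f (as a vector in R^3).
df = (0) dx + (-6*y^2 - 6*y*z - 2*z^2) dy + (y*(-3*y - 4*z)) dz; grad f = (0, -6*y^2 - 6*y*z - 2*z^2, y*(-3*y - 4*z))

For a 0-form f, d f = (∂f/∂x) dx + (∂f/∂y) dy + (∂f/∂z) dz. The components of the vector representation are exactly the entries of grad f in Cartesian coordinates:
  ∂f/∂x = 0
  ∂f/∂y = -6*y^2 - 6*y*z - 2*z^2
  ∂f/∂z = y*(-3*y - 4*z).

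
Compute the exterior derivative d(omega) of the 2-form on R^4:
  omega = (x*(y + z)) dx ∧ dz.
d(omega) = (-x) dx ∧ dy ∧ dz

For a 2-form omega = sum_{i<j} g_{ij} dx_i ∧ dx_j, the exterior derivative is
  d(omega) = sum_{i<j} d(g_{ij}) ∧ dx_i ∧ dx_j = sum_{i<j, k} (∂g_{ij}/∂x_k) dx_k ∧ dx_i ∧ dx_j.
Expand each term, using dx_k ∧ dx_i ∧ dx_j = sgn(permutation) dx_{(a)} ∧ dx_{(b)} ∧ dx_{(c)} with (a < b < c) sorted:
  d(x*(y + z)) includes (∂/∂y)(x*(y + z)) dy = (x) dy, which multiplied by dx ∧ dz gives (-x) dx ∧ dy ∧ dz
Collecting like 3-forms: d(omega) = (-x) dx ∧ dy ∧ dz.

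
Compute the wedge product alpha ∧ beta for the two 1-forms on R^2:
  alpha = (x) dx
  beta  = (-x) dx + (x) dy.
alpha ∧ beta = (x^2) dx ∧ dy

Distribute the wedge, using dx_i ∧ dx_j = -dx_j ∧ dx_i and dx_i ∧ dx_i = 0. For each pair (i, j) with i < j, the coefficient of dx_i ∧ dx_j in alpha ∧ beta is (alpha_i * beta_j - alpha_j * beta_i). Collecting: alpha ∧ beta = (x^2) dx ∧ dy.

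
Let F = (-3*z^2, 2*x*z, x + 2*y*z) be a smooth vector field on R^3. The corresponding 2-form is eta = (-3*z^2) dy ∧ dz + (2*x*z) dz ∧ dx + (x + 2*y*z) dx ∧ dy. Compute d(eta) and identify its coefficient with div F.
d(eta) = (2*y) dx ∧ dy ∧ dz; div F = 2*y

For a 2-form in R^3 of the form above, applying d gives a 3-form with coefficient ∂P/∂x + ∂Q/∂y + ∂R/∂z:
  ∂P/∂x = 0
  ∂Q/∂y = 0
  ∂R/∂z = 2*y
Sum = 2*y, which is exactly div F.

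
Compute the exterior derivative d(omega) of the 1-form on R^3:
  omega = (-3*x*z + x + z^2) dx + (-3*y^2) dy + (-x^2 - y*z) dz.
d(omega) = (x - 2*z) dx ∧ dz + (-z) dy ∧ dz

For a 1-form omega = sum_i f_i dx_i, the exterior derivative is
  d(omega) = sum_{i < j} (∂f_j/∂x_i - ∂f_i/∂x_j) dx_i ∧ dx_j.
  coefficient of dx ∧ dz: ∂f_3/∂x - ∂f_1/∂z = ∂(-x^2 - y*z)/∂x - ∂(-3*x*z + x + z^2)/∂z = x - 2*z
  coefficient of dy ∧ dz: ∂f_3/∂y - ∂f_2/∂z = ∂(-x^2 - y*z)/∂y - ∂(-3*y^2)/∂z = -z
Assembling: d(omega) = (x - 2*z) dx ∧ dz + (-z) dy ∧ dz.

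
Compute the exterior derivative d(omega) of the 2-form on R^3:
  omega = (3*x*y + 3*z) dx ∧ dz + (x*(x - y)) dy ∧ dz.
d(omega) = (-x - y) dx ∧ dy ∧ dz

For a 2-form omega = sum_{i<j} g_{ij} dx_i ∧ dx_j, the exterior derivative is
  d(omega) = sum_{i<j} d(g_{ij}) ∧ dx_i ∧ dx_j = sum_{i<j, k} (∂g_{ij}/∂x_k) dx_k ∧ dx_i ∧ dx_j.
Expand each term, using dx_k ∧ dx_i ∧ dx_j = sgn(permutation) dx_{(a)} ∧ dx_{(b)} ∧ dx_{(c)} with (a < b < c) sorted:
  d(3*x*y + 3*z) includes (∂/∂y)(3*x*y + 3*z) dy = (3*x) dy, which multiplied by dx ∧ dz gives (-3*x) dx ∧ dy ∧ dz
  d(x*(x - y)) includes (∂/∂x)(x*(x - y)) dx = (2*x - y) dx, which multiplied by dy ∧ dz gives (2*x - y) dx ∧ dy ∧ dz
Collecting like 3-forms: d(omega) = (-x - y) dx ∧ dy ∧ dz.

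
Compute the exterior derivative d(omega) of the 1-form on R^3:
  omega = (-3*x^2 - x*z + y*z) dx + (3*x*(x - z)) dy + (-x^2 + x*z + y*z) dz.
d(omega) = (6*x - 4*z) dx ∧ dy + (-x - y + z) dx ∧ dz + (3*x + z) dy ∧ dz

For a 1-form omega = sum_i f_i dx_i, the exterior derivative is
  d(omega) = sum_{i < j} (∂f_j/∂x_i - ∂f_i/∂x_j) dx_i ∧ dx_j.
  coefficient of dx ∧ dy: ∂f_2/∂x - ∂f_1/∂y = ∂(3*x*(x - z))/∂x - ∂(-3*x^2 - x*z + y*z)/∂y = 6*x - 4*z
  coefficient of dx ∧ dz: ∂f_3/∂x - ∂f_1/∂z = ∂(-x^2 + x*z + y*z)/∂x - ∂(-3*x^2 - x*z + y*z)/∂z = -x - y + z
  coefficient of dy ∧ dz: ∂f_3/∂y - ∂f_2/∂z = ∂(-x^2 + x*z + y*z)/∂y - ∂(3*x*(x - z))/∂z = 3*x + z
Assembling: d(omega) = (6*x - 4*z) dx ∧ dy + (-x - y + z) dx ∧ dz + (3*x + z) dy ∧ dz.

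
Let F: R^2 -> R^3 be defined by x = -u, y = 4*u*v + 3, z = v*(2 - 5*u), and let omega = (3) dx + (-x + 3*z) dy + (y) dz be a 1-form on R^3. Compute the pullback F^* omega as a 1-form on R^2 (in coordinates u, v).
F^* omega = (-80*u*v^2 + 4*u*v + 24*v^2 - 15*v - 3) du + (-80*u^2*v + 4*u^2 + 32*u*v - 15*u + 6) dv

Using F^*(f dg) = (f ∘ F) d(g ∘ F), substitute each coordinate x_i by F_i(u, v) in f_i, and replace dx_i by d F_i = (∂F_i/∂u) du + (∂F_i/∂v) dv.
  For the x component: f_1(F) = 3; d F_1 = (-1) du + (0) dv
  For the y component: f_2(F) = -15*u*v + u + 6*v; d F_2 = (4*v) du + (4*u) dv
  For the z component: f_3(F) = 4*u*v + 3; d F_3 = (-5*v) du + (2 - 5*u) dv
Combining and collecting du, dv coefficients:
  coeff of du: -80*u*v^2 + 4*u*v + 24*v^2 - 15*v - 3
  coeff of dv: -80*u^2*v + 4*u^2 + 32*u*v - 15*u + 6
F^* omega = (-80*u*v^2 + 4*u*v + 24*v^2 - 15*v - 3) du + (-80*u^2*v + 4*u^2 + 32*u*v - 15*u + 6) dv.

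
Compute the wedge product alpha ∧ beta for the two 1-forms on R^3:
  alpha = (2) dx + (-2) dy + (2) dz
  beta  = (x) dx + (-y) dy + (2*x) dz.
alpha ∧ beta = (2*x - 2*y) dx ∧ dy + (2*x) dx ∧ dz + (-4*x + 2*y) dy ∧ dz

Distribute the wedge, using dx_i ∧ dx_j = -dx_j ∧ dx_i and dx_i ∧ dx_i = 0. For each pair (i, j) with i < j, the coefficient of dx_i ∧ dx_j in alpha ∧ beta is (alpha_i * beta_j - alpha_j * beta_i). Collecting: alpha ∧ beta = (2*x - 2*y) dx ∧ dy + (2*x) dx ∧ dz + (-4*x + 2*y) dy ∧ dz.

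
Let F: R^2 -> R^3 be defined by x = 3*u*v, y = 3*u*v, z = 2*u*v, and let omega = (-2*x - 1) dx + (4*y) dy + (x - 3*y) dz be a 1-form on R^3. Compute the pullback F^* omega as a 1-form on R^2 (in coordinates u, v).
F^* omega = (3*v*(2*u*v - 1)) du + (3*u*(2*u*v - 1)) dv

Using F^*(f dg) = (f ∘ F) d(g ∘ F), substitute each coordinate x_i by F_i(u, v) in f_i, and replace dx_i by d F_i = (∂F_i/∂u) du + (∂F_i/∂v) dv.
  For the x component: f_1(F) = -6*u*v - 1; d F_1 = (3*v) du + (3*u) dv
  For the y component: f_2(F) = 12*u*v; d F_2 = (3*v) du + (3*u) dv
  For the z component: f_3(F) = -6*u*v; d F_3 = (2*v) du + (2*u) dv
Combining and collecting du, dv coefficients:
  coeff of du: 3*v*(2*u*v - 1)
  coeff of dv: 3*u*(2*u*v - 1)
F^* omega = (3*v*(2*u*v - 1)) du + (3*u*(2*u*v - 1)) dv.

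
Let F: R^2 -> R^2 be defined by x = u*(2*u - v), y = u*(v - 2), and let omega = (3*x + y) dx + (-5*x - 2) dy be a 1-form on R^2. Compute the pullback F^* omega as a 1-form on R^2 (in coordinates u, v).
F^* omega = (24*u^3 - 24*u^2*v + 12*u^2 + 7*u*v^2 - 8*u*v - 2*v + 4) du + (u*(-16*u^2 + 7*u*v + 2*u - 2)) dv

Using F^*(f dg) = (f ∘ F) d(g ∘ F), substitute each coordinate x_i by F_i(u, v) in f_i, and replace dx_i by d F_i = (∂F_i/∂u) du + (∂F_i/∂v) dv.
  For the x component: f_1(F) = 2*u*(3*u - v - 1); d F_1 = (4*u - v) du + (-u) dv
  For the y component: f_2(F) = -10*u^2 + 5*u*v - 2; d F_2 = (v - 2) du + (u) dv
Combining and collecting du, dv coefficients:
  coeff of du: 24*u^3 - 24*u^2*v + 12*u^2 + 7*u*v^2 - 8*u*v - 2*v + 4
  coeff of dv: u*(-16*u^2 + 7*u*v + 2*u - 2)
F^* omega = (24*u^3 - 24*u^2*v + 12*u^2 + 7*u*v^2 - 8*u*v - 2*v + 4) du + (u*(-16*u^2 + 7*u*v + 2*u - 2)) dv.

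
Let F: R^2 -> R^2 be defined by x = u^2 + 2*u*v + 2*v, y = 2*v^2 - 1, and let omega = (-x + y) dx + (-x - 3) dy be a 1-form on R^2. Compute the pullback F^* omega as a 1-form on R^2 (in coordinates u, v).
F^* omega = (-2*u^3 - 6*u^2*v - 4*u*v - 2*u + 4*v^3 - 4*v^2 - 2*v) du + (-2*u^3 - 8*u^2*v - 2*u^2 - 4*u*v^2 - 8*u*v - 2*u - 4*v^2 - 16*v - 2) dv

Using F^*(f dg) = (f ∘ F) d(g ∘ F), substitute each coordinate x_i by F_i(u, v) in f_i, and replace dx_i by d F_i = (∂F_i/∂u) du + (∂F_i/∂v) dv.
  For the x component: f_1(F) = -u^2 - 2*u*v + 2*v^2 - 2*v - 1; d F_1 = (2*u + 2*v) du + (2*u + 2) dv
  For the y component: f_2(F) = -u^2 - 2*u*v - 2*v - 3; d F_2 = (0) du + (4*v) dv
Combining and collecting du, dv coefficients:
  coeff of du: -2*u^3 - 6*u^2*v - 4*u*v - 2*u + 4*v^3 - 4*v^2 - 2*v
  coeff of dv: -2*u^3 - 8*u^2*v - 2*u^2 - 4*u*v^2 - 8*u*v - 2*u - 4*v^2 - 16*v - 2
F^* omega = (-2*u^3 - 6*u^2*v - 4*u*v - 2*u + 4*v^3 - 4*v^2 - 2*v) du + (-2*u^3 - 8*u^2*v - 2*u^2 - 4*u*v^2 - 8*u*v - 2*u - 4*v^2 - 16*v - 2) dv.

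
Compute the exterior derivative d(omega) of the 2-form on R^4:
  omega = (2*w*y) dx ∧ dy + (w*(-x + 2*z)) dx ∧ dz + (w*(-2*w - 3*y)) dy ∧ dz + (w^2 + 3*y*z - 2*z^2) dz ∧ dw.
d(omega) = (2*y) dx ∧ dy ∧ dw + (-x + 2*z) dx ∧ dz ∧ dw + (-4*w - 3*y + 3*z) dy ∧ dz ∧ dw

For a 2-form omega = sum_{i<j} g_{ij} dx_i ∧ dx_j, the exterior derivative is
  d(omega) = sum_{i<j} d(g_{ij}) ∧ dx_i ∧ dx_j = sum_{i<j, k} (∂g_{ij}/∂x_k) dx_k ∧ dx_i ∧ dx_j.
Expand each term, using dx_k ∧ dx_i ∧ dx_j = sgn(permutation) dx_{(a)} ∧ dx_{(b)} ∧ dx_{(c)} with (a < b < c) sorted:
  d(2*w*y) includes (∂/∂w)(2*w*y) dw = (2*y) dw, which multiplied by dx ∧ dy gives (2*y) dx ∧ dy ∧ dw
  d(w*(-x + 2*z)) includes (∂/∂w)(w*(-x + 2*z)) dw = (-x + 2*z) dw, which multiplied by dx ∧ dz gives (-x + 2*z) dx ∧ dz ∧ dw
  d(w*(-2*w - 3*y)) includes (∂/∂w)(w*(-2*w - 3*y)) dw = (-4*w - 3*y) dw, which multiplied by dy ∧ dz gives (-4*w - 3*y) dy ∧ dz ∧ dw
  d(w^2 + 3*y*z - 2*z^2) includes (∂/∂y)(w^2 + 3*y*z - 2*z^2) dy = (3*z) dy, which multiplied by dz ∧ dw gives (3*z) dy ∧ dz ∧ dw
Collecting like 3-forms: d(omega) = (2*y) dx ∧ dy ∧ dw + (-x + 2*z) dx ∧ dz ∧ dw + (-4*w - 3*y + 3*z) dy ∧ dz ∧ dw.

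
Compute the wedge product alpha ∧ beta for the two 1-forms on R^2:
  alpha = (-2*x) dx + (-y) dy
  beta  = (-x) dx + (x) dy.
alpha ∧ beta = (-x*(2*x + y)) dx ∧ dy

Distribute the wedge, using dx_i ∧ dx_j = -dx_j ∧ dx_i and dx_i ∧ dx_i = 0. For each pair (i, j) with i < j, the coefficient of dx_i ∧ dx_j in alpha ∧ beta is (alpha_i * beta_j - alpha_j * beta_i). Collecting: alpha ∧ beta = (-x*(2*x + y)) dx ∧ dy.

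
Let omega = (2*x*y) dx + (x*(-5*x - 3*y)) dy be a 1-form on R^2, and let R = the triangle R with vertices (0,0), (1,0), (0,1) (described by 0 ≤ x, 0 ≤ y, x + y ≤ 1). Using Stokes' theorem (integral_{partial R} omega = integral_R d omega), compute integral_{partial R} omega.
integral_(partial R) omega = -5/2

Stokes: integral_partial_R omega = integral_R d omega with d omega = (∂Q/∂x - ∂P/∂y) dx ∧ dy.
  ∂Q/∂x = -10*x - 3*y
  ∂P/∂y = 2*x
  integrand = ∂Q/∂x - ∂P/∂y = -12*x - 3*y.
Integrating over R: integral_0^1 integral_0^{1-x} (-12*x - 3*y) dy dx = -5/2.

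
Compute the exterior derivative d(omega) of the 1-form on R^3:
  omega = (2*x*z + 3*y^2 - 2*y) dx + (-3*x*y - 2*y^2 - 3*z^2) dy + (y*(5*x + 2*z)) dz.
d(omega) = (2 - 9*y) dx ∧ dy + (-2*x + 5*y) dx ∧ dz + (5*x + 8*z) dy ∧ dz

For a 1-form omega = sum_i f_i dx_i, the exterior derivative is
  d(omega) = sum_{i < j} (∂f_j/∂x_i - ∂f_i/∂x_j) dx_i ∧ dx_j.
  coefficient of dx ∧ dy: ∂f_2/∂x - ∂f_1/∂y = ∂(-3*x*y - 2*y^2 - 3*z^2)/∂x - ∂(2*x*z + 3*y^2 - 2*y)/∂y = 2 - 9*y
  coefficient of dx ∧ dz: ∂f_3/∂x - ∂f_1/∂z = ∂(y*(5*x + 2*z))/∂x - ∂(2*x*z + 3*y^2 - 2*y)/∂z = -2*x + 5*y
  coefficient of dy ∧ dz: ∂f_3/∂y - ∂f_2/∂z = ∂(y*(5*x + 2*z))/∂y - ∂(-3*x*y - 2*y^2 - 3*z^2)/∂z = 5*x + 8*z
Assembling: d(omega) = (2 - 9*y) dx ∧ dy + (-2*x + 5*y) dx ∧ dz + (5*x + 8*z) dy ∧ dz.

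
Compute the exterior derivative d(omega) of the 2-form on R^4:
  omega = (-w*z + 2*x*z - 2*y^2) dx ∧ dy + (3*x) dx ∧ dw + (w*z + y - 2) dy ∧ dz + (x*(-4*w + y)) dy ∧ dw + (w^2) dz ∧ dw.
d(omega) = (-w + 2*x) dx ∧ dy ∧ dz + (-4*w + y - z) dx ∧ dy ∧ dw + (z) dy ∧ dz ∧ dw

For a 2-form omega = sum_{i<j} g_{ij} dx_i ∧ dx_j, the exterior derivative is
  d(omega) = sum_{i<j} d(g_{ij}) ∧ dx_i ∧ dx_j = sum_{i<j, k} (∂g_{ij}/∂x_k) dx_k ∧ dx_i ∧ dx_j.
Expand each term, using dx_k ∧ dx_i ∧ dx_j = sgn(permutation) dx_{(a)} ∧ dx_{(b)} ∧ dx_{(c)} with (a < b < c) sorted:
  d(-w*z + 2*x*z - 2*y^2) includes (∂/∂z)(-w*z + 2*x*z - 2*y^2) dz = (-w + 2*x) dz, which multiplied by dx ∧ dy gives (-w + 2*x) dx ∧ dy ∧ dz
  d(-w*z + 2*x*z - 2*y^2) includes (∂/∂w)(-w*z + 2*x*z - 2*y^2) dw = (-z) dw, which multiplied by dx ∧ dy gives (-z) dx ∧ dy ∧ dw
  d(w*z + y - 2) includes (∂/∂w)(w*z + y - 2) dw = (z) dw, which multiplied by dy ∧ dz gives (z) dy ∧ dz ∧ dw
  d(x*(-4*w + y)) includes (∂/∂x)(x*(-4*w + y)) dx = (-4*w + y) dx, which multiplied by dy ∧ dw gives (-4*w + y) dx ∧ dy ∧ dw
Collecting like 3-forms: d(omega) = (-w + 2*x) dx ∧ dy ∧ dz + (-4*w + y - z) dx ∧ dy ∧ dw + (z) dy ∧ dz ∧ dw.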